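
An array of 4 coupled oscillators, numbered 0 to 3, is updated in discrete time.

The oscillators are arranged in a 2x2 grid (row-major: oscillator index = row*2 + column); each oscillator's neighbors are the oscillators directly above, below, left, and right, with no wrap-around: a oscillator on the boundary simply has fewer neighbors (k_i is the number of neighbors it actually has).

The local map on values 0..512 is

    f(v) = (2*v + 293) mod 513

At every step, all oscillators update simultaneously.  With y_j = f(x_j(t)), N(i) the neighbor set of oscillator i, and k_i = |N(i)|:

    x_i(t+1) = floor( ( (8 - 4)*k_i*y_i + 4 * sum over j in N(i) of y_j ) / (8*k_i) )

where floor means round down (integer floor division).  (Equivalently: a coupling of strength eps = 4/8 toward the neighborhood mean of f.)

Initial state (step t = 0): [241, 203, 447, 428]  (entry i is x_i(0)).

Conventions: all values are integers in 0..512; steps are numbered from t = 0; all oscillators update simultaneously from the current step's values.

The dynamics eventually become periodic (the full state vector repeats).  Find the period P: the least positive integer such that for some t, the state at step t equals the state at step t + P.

Simulating step by step:
t=0: [241, 203, 447, 428]
t=1: [217, 189, 176, 148]
t=2: [179, 151, 138, 110]
t=3: [103, 75, 62, 34]
t=4: [464, 436, 423, 395]
t=5: [160, 132, 119, 91]
t=6: [65, 165, 152, 253]
t=7: [260, 232, 219, 191]
t=8: [265, 237, 224, 196]
t=9: [275, 247, 234, 206]
t=10: [295, 267, 254, 226]
t=11: [335, 307, 294, 266]
t=12: [415, 387, 374, 346]
t=13: [62, 162, 149, 250]
t=14: [254, 226, 213, 185]
t=15: [253, 225, 212, 184]
t=16: [251, 223, 210, 182]
t=17: [247, 219, 206, 178]
t=18: [239, 211, 198, 170]
t=19: [223, 195, 182, 154]
t=20: [191, 163, 150, 122]
t=21: [127, 99, 86, 58]
t=22: [256, 356, 343, 443]
t=23: [385, 357, 344, 316]
t=24: [259, 359, 346, 446]
t=25: [391, 363, 350, 322]
t=26: [271, 371, 358, 458]
t=27: [287, 130, 374, 217]
t=28: [190, 162, 149, 120]
t=29: [125, 97, 84, 55]
t=30: [252, 351, 338, 438]
t=31: [376, 347, 334, 306]
t=32: [240, 339, 326, 426]
t=33: [352, 323, 310, 282]
t=34: [448, 420, 407, 378]
t=35: [128, 100, 87, 58]
t=36: [258, 357, 344, 444]
t=37: [388, 359, 346, 318]
t=38: [264, 363, 350, 450]
t=39: [400, 371, 358, 330]
t=40: [159, 131, 374, 346]
t=41: [63, 163, 150, 250]
t=42: [256, 227, 214, 186]
t=43: [256, 228, 215, 186]
t=44: [257, 229, 216, 187]
t=45: [259, 231, 218, 189]
t=46: [263, 235, 222, 193]
t=47: [271, 243, 230, 201]
t=48: [287, 259, 246, 217]
t=49: [319, 291, 278, 249]
t=50: [383, 355, 342, 313]
t=51: [255, 354, 341, 441]
t=52: [382, 353, 340, 312]
t=53: [252, 351, 338, 438]

Answer: 23
Key observation: The state at step 30, [252, 351, 338, 438], reappears at step 53 — and no state repeats earlier — so the cycle the system enters has period 23.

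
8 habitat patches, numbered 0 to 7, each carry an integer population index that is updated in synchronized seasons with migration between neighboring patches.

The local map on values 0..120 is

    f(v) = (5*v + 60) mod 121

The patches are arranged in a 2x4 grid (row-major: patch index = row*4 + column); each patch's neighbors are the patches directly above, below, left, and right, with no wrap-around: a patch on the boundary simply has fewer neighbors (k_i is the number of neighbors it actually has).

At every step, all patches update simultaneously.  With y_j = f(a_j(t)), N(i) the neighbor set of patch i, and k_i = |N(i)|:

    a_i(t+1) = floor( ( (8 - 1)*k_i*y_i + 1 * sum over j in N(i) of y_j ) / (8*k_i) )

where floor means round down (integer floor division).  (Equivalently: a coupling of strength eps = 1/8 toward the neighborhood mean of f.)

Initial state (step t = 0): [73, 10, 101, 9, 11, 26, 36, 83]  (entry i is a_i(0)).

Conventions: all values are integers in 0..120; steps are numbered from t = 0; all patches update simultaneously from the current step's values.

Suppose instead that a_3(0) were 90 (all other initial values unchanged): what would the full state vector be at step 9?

Answer: [73, 72, 84, 35, 14, 35, 88, 91]
Key observation: This trace re-runs the system from the modified initial state.

Derivation:
t=0: [73, 10, 101, 90, 11, 26, 36, 83]
t=1: [68, 105, 81, 34, 108, 74, 115, 107]
t=2: [45, 96, 99, 108, 108, 68, 37, 105]
t=3: [48, 55, 69, 112, 106, 39, 11, 95]
t=4: [63, 86, 46, 18, 97, 24, 105, 52]
t=5: [14, 10, 47, 33, 57, 58, 96, 76]
t=6: [21, 103, 57, 99, 97, 105, 58, 77]
t=7: [48, 89, 101, 73, 62, 99, 106, 82]
t=8: [52, 27, 78, 66, 14, 67, 103, 104]
t=9: [73, 72, 84, 35, 14, 35, 88, 91]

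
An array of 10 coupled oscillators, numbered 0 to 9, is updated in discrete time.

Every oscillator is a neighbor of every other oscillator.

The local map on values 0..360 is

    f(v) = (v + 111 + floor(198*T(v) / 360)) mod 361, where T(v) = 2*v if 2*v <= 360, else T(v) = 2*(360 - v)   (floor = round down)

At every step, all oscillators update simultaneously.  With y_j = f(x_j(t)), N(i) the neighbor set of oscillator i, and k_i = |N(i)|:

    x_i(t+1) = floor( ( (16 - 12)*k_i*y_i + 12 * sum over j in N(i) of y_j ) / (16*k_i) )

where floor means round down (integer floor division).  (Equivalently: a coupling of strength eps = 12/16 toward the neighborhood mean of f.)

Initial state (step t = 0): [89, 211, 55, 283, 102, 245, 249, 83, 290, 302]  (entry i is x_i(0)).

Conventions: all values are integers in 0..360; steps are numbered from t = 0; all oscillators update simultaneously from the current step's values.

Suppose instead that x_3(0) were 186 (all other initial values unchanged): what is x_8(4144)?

Simulating step by step:
t=0: [89, 211, 55, 186, 102, 245, 249, 83, 290, 302]
t=1: [204, 175, 192, 176, 209, 175, 175, 202, 174, 174]
t=2: [120, 119, 121, 119, 120, 119, 119, 120, 119, 119]
t=3: [181, 240, 181, 240, 181, 240, 240, 181, 240, 240]
t=4: [124, 123, 124, 123, 124, 123, 123, 124, 123, 123]
t=5: [9, 8, 9, 8, 9, 8, 8, 9, 8, 8]
t=6: [128, 127, 128, 127, 128, 127, 127, 128, 127, 127]
t=7: [17, 16, 17, 16, 17, 16, 16, 17, 16, 16]
t=8: [145, 144, 145, 144, 145, 144, 144, 145, 144, 144]
t=9: [53, 52, 53, 52, 53, 52, 52, 53, 52, 52]
t=10: [221, 220, 221, 220, 221, 220, 220, 221, 220, 220]
t=11: [123, 123, 123, 123, 123, 123, 123, 123, 123, 123]
t=12: [8, 8, 8, 8, 8, 8, 8, 8, 8, 8]
t=13: [127, 127, 127, 127, 127, 127, 127, 127, 127, 127]
t=14: [16, 16, 16, 16, 16, 16, 16, 16, 16, 16]
t=15: [144, 144, 144, 144, 144, 144, 144, 144, 144, 144]
t=16: [52, 52, 52, 52, 52, 52, 52, 52, 52, 52]
t=17: [220, 220, 220, 220, 220, 220, 220, 220, 220, 220]
t=18: [124, 124, 124, 124, 124, 124, 124, 124, 124, 124]
t=19: [10, 10, 10, 10, 10, 10, 10, 10, 10, 10]
t=20: [132, 132, 132, 132, 132, 132, 132, 132, 132, 132]
t=21: [27, 27, 27, 27, 27, 27, 27, 27, 27, 27]
t=22: [167, 167, 167, 167, 167, 167, 167, 167, 167, 167]
t=23: [100, 100, 100, 100, 100, 100, 100, 100, 100, 100]
t=24: [321, 321, 321, 321, 321, 321, 321, 321, 321, 321]
t=25: [113, 113, 113, 113, 113, 113, 113, 113, 113, 113]
t=26: [348, 348, 348, 348, 348, 348, 348, 348, 348, 348]
t=27: [111, 111, 111, 111, 111, 111, 111, 111, 111, 111]
t=28: [344, 344, 344, 344, 344, 344, 344, 344, 344, 344]
t=29: [111, 111, 111, 111, 111, 111, 111, 111, 111, 111]

Answer: x_8(4144) = 344
Key observation: The state at step 27, [111, 111, 111, 111, 111, 111, 111, 111, 111, 111], reappears at step 29: the system is in a cycle of period 2 from step 27 on.  Therefore the state at step 4144 equals the state at step 27 + ((4144 - 27) mod 2) = 28, which is [344, 344, 344, 344, 344, 344, 344, 344, 344, 344].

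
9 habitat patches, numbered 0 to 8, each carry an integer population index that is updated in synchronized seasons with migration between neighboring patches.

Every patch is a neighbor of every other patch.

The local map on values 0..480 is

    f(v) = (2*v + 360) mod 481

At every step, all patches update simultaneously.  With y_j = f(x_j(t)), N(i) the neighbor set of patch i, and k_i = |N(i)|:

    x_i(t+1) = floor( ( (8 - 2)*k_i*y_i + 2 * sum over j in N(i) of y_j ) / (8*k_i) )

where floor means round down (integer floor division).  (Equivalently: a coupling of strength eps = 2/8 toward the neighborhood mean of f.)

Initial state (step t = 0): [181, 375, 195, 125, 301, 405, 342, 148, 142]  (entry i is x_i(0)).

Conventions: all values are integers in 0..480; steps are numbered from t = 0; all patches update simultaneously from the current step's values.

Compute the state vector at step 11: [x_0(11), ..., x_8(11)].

Simulating step by step:
t=0: [181, 375, 195, 125, 301, 405, 342, 148, 142]
t=1: [217, 150, 237, 136, 44, 193, 103, 170, 161]
t=2: [294, 197, 322, 177, 391, 259, 130, 226, 213]
t=3: [409, 270, 104, 241, 203, 359, 173, 311, 293]
t=4: [223, 369, 131, 328, 273, 151, 230, 82, 402]
t=5: [291, 155, 159, 96, 363, 187, 301, 88, 202]
t=6: [382, 186, 192, 102, 140, 232, 51, 90, 254]
t=7: [184, 248, 256, 127, 182, 314, 399, 110, 345]
t=8: [233, 325, 337, 151, 230, 74, 197, 127, 119]
t=9: [295, 82, 99, 178, 291, 67, 244, 143, 132]
t=10: [398, 92, 117, 230, 393, 71, 325, 180, 164]
t=11: [183, 89, 125, 287, 176, 59, 78, 215, 192]

Answer: [183, 89, 125, 287, 176, 59, 78, 215, 192]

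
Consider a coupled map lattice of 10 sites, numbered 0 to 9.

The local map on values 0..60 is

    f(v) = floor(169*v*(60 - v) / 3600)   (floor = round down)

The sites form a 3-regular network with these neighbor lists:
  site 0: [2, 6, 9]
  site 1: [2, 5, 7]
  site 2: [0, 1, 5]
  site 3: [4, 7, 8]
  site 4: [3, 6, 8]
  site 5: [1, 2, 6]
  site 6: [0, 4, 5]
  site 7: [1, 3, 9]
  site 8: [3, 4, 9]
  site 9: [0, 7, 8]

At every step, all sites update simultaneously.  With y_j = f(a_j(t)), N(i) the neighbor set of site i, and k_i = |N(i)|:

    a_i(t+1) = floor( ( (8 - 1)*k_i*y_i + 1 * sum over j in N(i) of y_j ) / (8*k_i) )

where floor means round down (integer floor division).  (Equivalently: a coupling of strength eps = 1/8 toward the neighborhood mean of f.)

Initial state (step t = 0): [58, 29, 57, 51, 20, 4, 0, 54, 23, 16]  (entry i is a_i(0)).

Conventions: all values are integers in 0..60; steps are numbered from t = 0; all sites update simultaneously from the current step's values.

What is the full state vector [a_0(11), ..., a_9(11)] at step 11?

Answer: [38, 38, 38, 38, 39, 38, 38, 38, 38, 38]

Derivation:
t=0: [58, 29, 57, 51, 20, 4, 0, 54, 23, 16]
t=1: [6, 38, 9, 22, 34, 10, 2, 17, 37, 31]
t=2: [15, 37, 21, 38, 39, 22, 7, 34, 39, 40]
t=3: [30, 39, 37, 39, 37, 38, 19, 40, 38, 36]
t=4: [41, 38, 39, 38, 38, 38, 36, 37, 39, 39]
t=5: [36, 38, 38, 38, 39, 39, 39, 38, 38, 37]
t=6: [39, 38, 39, 38, 38, 38, 38, 39, 38, 39]
t=7: [38, 38, 38, 38, 39, 38, 38, 38, 38, 38]
t=8: [39, 39, 39, 38, 38, 39, 38, 39, 38, 39]
t=9: [38, 38, 38, 38, 39, 38, 38, 38, 38, 38]
t=10: [39, 39, 39, 38, 38, 39, 38, 39, 38, 39]
t=11: [38, 38, 38, 38, 39, 38, 38, 38, 38, 38]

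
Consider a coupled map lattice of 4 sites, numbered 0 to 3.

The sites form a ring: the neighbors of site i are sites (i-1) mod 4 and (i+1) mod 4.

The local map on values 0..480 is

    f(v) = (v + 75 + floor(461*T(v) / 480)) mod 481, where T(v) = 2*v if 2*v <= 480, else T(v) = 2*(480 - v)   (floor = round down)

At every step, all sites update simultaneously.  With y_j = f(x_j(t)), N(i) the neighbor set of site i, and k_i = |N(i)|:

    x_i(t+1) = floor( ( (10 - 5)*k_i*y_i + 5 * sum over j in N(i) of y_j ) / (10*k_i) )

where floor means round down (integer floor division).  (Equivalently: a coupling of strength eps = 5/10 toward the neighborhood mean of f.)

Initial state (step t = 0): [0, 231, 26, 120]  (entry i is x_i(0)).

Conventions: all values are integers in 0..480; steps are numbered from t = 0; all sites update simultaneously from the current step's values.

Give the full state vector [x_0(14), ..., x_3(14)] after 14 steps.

Answer: [275, 275, 275, 275]

Derivation:
t=0: [0, 231, 26, 120]
t=1: [210, 190, 248, 268]
t=2: [207, 197, 247, 258]
t=3: [210, 206, 255, 260]
t=4: [221, 219, 258, 260]
t=5: [246, 245, 266, 267]
t=6: [284, 285, 275, 275]
t=7: [255, 255, 259, 260]
t=8: [279, 280, 277, 277]
t=9: [259, 258, 259, 259]
t=10: [277, 277, 277, 277]
t=11: [260, 260, 260, 260]
t=12: [276, 276, 276, 276]
t=13: [261, 261, 261, 261]
t=14: [275, 275, 275, 275]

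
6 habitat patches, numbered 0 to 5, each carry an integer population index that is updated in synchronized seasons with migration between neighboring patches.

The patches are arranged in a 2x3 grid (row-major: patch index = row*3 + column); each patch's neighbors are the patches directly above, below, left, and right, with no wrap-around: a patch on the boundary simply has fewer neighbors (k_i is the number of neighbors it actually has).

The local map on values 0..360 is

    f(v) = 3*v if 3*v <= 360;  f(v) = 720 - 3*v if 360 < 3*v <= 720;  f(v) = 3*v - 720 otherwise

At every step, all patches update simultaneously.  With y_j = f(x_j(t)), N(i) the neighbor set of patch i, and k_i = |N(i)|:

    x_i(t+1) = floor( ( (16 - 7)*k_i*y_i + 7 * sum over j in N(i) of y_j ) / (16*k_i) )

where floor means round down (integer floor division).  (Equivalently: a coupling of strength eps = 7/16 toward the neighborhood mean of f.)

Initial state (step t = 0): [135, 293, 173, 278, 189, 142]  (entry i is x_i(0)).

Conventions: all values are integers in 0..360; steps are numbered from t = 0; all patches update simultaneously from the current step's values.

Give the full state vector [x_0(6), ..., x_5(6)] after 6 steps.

Answer: [79, 90, 44, 64, 74, 37]

Derivation:
t=0: [135, 293, 173, 278, 189, 142]
t=1: [236, 187, 212, 166, 168, 242]
t=2: [90, 134, 83, 174, 177, 69]
t=3: [264, 282, 254, 211, 211, 212]
t=4: [87, 100, 69, 83, 92, 75]
t=5: [266, 277, 231, 257, 268, 232]
t=6: [79, 90, 44, 64, 74, 37]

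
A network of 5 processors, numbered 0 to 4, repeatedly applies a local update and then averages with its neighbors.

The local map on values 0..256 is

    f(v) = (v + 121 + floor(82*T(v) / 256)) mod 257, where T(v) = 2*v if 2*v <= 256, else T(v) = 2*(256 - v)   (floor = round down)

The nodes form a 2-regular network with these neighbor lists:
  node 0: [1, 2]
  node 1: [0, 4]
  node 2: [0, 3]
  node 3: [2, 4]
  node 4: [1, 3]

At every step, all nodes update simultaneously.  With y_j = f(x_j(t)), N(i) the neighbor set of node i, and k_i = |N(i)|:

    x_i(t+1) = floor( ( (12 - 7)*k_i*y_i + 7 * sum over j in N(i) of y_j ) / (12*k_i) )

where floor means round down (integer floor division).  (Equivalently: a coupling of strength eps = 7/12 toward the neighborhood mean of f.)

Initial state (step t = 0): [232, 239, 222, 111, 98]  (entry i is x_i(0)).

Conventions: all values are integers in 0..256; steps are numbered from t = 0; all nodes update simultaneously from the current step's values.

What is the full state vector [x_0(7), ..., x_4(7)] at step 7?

Simulating step by step:
t=0: [232, 239, 222, 111, 98]
t=1: [110, 86, 90, 57, 56]
t=2: [23, 76, 79, 154, 152]
t=3: [210, 172, 174, 131, 129]
t=4: [95, 88, 89, 79, 78]
t=5: [13, 81, 82, 179, 178]
t=6: [207, 173, 174, 139, 138]
t=7: [95, 89, 89, 80, 80]

Answer: [95, 89, 89, 80, 80]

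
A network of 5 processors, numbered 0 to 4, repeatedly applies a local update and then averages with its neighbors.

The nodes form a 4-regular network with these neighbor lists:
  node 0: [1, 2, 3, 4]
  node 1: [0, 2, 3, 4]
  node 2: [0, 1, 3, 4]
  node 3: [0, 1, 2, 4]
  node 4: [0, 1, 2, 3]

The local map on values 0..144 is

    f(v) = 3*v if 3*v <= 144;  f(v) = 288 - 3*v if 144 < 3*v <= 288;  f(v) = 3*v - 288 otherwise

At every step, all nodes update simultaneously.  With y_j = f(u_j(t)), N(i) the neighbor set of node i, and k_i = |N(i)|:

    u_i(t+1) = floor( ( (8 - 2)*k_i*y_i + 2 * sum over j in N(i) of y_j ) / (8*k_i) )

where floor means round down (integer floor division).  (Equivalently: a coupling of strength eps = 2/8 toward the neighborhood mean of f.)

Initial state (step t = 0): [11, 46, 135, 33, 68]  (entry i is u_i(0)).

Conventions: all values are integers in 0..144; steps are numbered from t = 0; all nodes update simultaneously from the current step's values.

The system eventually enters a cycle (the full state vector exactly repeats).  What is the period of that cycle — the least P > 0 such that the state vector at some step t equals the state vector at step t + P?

Answer: 24
Key observation: The state at step 37, [31, 43, 43, 43, 43], reappears at step 61 — and no state repeats earlier — so the cycle the system enters has period 24.

Derivation:
t=0: [11, 46, 135, 33, 68]
t=1: [52, 124, 109, 97, 87]
t=2: [108, 75, 44, 19, 36]
t=3: [49, 68, 115, 63, 99]
t=4: [121, 82, 63, 92, 30]
t=5: [71, 48, 87, 28, 81]
t=6: [75, 122, 42, 81, 54]
t=7: [70, 81, 114, 58, 114]
t=8: [75, 52, 58, 99, 58]
t=9: [70, 117, 105, 33, 105]
t=10: [72, 61, 36, 86, 36]
t=11: [75, 98, 100, 47, 100]
t=12: [57, 18, 22, 111, 22]
t=13: [102, 58, 67, 52, 67]
t=14: [39, 105, 87, 118, 87]
t=15: [96, 35, 35, 61, 35]
t=16: [26, 98, 98, 98, 98]
t=17: [60, 10, 10, 10, 10]
t=18: [88, 34, 34, 34, 34]
t=19: [43, 97, 97, 97, 97]
t=20: [97, 10, 10, 10, 10]
t=21: [9, 28, 28, 28, 28]
t=22: [41, 80, 80, 80, 80]
t=23: [104, 52, 52, 52, 52]
t=24: [51, 125, 125, 125, 125]
t=25: [123, 90, 90, 90, 90]
t=26: [65, 21, 21, 21, 21]
t=27: [85, 64, 64, 64, 64]
t=28: [48, 92, 92, 92, 92]
t=29: [111, 20, 20, 20, 20]
t=30: [48, 59, 59, 59, 59]
t=31: [135, 113, 113, 113, 113]
t=32: [100, 55, 55, 55, 55]
t=33: [39, 116, 116, 116, 116]
t=34: [102, 63, 63, 63, 63]
t=35: [38, 93, 93, 93, 93]
t=36: [87, 15, 15, 15, 15]
t=37: [31, 43, 43, 43, 43]
t=38: [102, 126, 126, 126, 126]
t=39: [36, 85, 85, 85, 85]
t=40: [89, 37, 37, 37, 37]
t=41: [43, 105, 105, 105, 105]
t=42: [103, 33, 33, 33, 33]
t=43: [40, 94, 94, 94, 94]
t=44: [91, 13, 13, 13, 13]
t=45: [21, 37, 37, 37, 37]
t=46: [75, 108, 108, 108, 108]
t=47: [56, 37, 37, 37, 37]
t=48: [117, 111, 111, 111, 111]
t=49: [58, 46, 46, 46, 46]
t=50: [120, 136, 136, 136, 136]
t=51: [84, 117, 117, 117, 117]
t=52: [42, 61, 61, 61, 61]
t=53: [120, 106, 106, 106, 106]
t=54: [61, 32, 32, 32, 32]
t=55: [102, 96, 96, 96, 96]
t=56: [13, 1, 1, 1, 1]
t=57: [30, 5, 5, 5, 5]
t=58: [71, 19, 19, 19, 19]
t=59: [70, 58, 58, 58, 58]
t=60: [87, 111, 111, 111, 111]
t=61: [31, 43, 43, 43, 43]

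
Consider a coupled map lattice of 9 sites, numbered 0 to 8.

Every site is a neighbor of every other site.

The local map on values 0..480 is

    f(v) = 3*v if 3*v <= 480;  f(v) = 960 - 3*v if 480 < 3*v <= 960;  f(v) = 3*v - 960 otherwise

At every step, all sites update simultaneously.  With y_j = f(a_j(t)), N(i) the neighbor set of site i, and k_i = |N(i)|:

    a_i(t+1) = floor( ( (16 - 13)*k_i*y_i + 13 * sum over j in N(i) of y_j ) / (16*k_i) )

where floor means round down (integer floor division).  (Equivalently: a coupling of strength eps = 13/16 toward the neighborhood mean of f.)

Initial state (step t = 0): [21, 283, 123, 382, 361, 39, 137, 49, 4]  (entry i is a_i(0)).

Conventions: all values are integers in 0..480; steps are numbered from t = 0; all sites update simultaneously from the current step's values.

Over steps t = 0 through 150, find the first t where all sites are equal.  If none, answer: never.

Simulating step by step:
t=0: [21, 283, 123, 382, 361, 39, 137, 49, 4]  (not all equal)
t=1: [161, 165, 188, 172, 166, 166, 191, 168, 157]  (not all equal)
t=2: [449, 448, 442, 446, 447, 447, 441, 447, 448]  (not all equal)
t=3: [379, 378, 377, 378, 378, 378, 377, 378, 378]  (not all equal)
t=4: [173, 173, 173, 173, 173, 173, 173, 173, 173]  (all equal)

Answer: 4
Key observation: Synchronization is absorbing here: once all sites are equal they stay equal, and step 4 is the first all-equal step.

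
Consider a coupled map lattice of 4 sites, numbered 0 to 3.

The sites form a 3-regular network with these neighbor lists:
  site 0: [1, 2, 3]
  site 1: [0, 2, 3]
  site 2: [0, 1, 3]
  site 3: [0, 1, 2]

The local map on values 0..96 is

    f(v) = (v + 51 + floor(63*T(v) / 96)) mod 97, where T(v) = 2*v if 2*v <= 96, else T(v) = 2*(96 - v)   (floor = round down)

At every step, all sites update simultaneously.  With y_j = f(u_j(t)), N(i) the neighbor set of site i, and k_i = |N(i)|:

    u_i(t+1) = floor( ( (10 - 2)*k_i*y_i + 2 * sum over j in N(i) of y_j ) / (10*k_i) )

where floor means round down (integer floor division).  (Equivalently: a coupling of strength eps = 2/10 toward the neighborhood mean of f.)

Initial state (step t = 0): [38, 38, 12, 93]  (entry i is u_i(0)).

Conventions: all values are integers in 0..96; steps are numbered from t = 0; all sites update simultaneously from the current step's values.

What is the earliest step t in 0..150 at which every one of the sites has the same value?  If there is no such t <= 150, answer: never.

Answer: 4
Key observation: Synchronization is absorbing here: once all sites are equal they stay equal, and step 4 is the first all-equal step.

Derivation:
t=0: [38, 38, 12, 93]  (not all equal)
t=1: [44, 44, 71, 50]  (not all equal)
t=2: [55, 55, 57, 62]  (not all equal)
t=3: [61, 61, 61, 60]  (not all equal)
t=4: [60, 60, 60, 60]  (all equal)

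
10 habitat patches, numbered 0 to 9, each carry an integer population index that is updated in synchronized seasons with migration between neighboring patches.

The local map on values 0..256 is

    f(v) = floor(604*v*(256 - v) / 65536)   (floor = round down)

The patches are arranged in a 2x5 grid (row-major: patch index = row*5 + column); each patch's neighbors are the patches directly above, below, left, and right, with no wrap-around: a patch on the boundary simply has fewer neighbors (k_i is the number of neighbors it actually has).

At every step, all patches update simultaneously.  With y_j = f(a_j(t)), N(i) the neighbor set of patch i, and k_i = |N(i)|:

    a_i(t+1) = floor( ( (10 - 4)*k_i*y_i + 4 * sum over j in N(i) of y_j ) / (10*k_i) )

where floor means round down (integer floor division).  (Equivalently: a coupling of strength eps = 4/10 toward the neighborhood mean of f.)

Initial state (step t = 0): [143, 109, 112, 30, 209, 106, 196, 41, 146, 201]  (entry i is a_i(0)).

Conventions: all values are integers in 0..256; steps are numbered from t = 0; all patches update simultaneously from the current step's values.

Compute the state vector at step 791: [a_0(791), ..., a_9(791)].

Simulating step by step:
t=0: [143, 109, 112, 30, 209, 106, 196, 41, 146, 201]
t=1: [147, 142, 127, 88, 86, 138, 114, 102, 121, 108]
t=2: [148, 148, 147, 139, 137, 149, 148, 146, 146, 145]
t=3: [146, 147, 147, 148, 149, 146, 147, 147, 148, 148]
t=4: [147, 147, 147, 146, 146, 147, 147, 147, 147, 146]
t=5: [147, 147, 147, 147, 148, 147, 147, 147, 147, 147]
t=6: [147, 147, 147, 147, 147, 147, 147, 147, 147, 147]
t=7: [147, 147, 147, 147, 147, 147, 147, 147, 147, 147]

Answer: [147, 147, 147, 147, 147, 147, 147, 147, 147, 147]
Key observation: The state at step 6, [147, 147, 147, 147, 147, 147, 147, 147, 147, 147], reappears at step 7: the system is in a cycle of period 1 from step 6 on.  Therefore the state at step 791 equals the state at step 6 + ((791 - 6) mod 1) = 6, which is [147, 147, 147, 147, 147, 147, 147, 147, 147, 147].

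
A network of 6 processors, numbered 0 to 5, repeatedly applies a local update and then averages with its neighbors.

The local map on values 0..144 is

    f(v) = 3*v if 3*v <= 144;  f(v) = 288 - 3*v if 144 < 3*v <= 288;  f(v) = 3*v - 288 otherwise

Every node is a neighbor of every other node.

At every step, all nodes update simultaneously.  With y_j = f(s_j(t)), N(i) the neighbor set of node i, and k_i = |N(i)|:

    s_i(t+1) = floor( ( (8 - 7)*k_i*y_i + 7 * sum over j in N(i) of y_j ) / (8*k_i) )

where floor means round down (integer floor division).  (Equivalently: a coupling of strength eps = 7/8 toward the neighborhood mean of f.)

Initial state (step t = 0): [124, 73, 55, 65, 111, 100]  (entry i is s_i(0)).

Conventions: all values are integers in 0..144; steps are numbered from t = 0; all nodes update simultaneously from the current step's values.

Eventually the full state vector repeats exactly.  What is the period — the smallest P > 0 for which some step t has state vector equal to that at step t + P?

Answer: 2
Key observation: The state at step 4, [108, 108, 108, 108, 108, 108], reappears at step 6 — and no state repeats earlier — so the cycle the system enters has period 2.

Derivation:
t=0: [124, 73, 55, 65, 111, 100]
t=1: [70, 71, 68, 69, 72, 73]
t=2: [76, 76, 76, 76, 76, 76]
t=3: [60, 60, 60, 60, 60, 60]
t=4: [108, 108, 108, 108, 108, 108]
t=5: [36, 36, 36, 36, 36, 36]
t=6: [108, 108, 108, 108, 108, 108]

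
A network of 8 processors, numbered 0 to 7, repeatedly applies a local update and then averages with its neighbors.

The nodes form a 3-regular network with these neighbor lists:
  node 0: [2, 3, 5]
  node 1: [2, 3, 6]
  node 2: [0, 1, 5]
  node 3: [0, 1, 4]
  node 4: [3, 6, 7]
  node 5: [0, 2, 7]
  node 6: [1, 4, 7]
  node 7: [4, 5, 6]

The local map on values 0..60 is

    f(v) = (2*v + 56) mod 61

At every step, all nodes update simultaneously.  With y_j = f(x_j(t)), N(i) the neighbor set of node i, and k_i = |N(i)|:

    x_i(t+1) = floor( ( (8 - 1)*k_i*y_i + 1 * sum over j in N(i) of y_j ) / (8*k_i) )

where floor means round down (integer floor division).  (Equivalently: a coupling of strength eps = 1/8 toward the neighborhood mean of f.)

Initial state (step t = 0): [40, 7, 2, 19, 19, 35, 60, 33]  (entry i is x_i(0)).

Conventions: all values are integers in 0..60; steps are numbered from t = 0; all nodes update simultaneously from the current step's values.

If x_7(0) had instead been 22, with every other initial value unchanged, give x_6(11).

Answer: x_6(11) = 16
Key observation: This trace re-runs the system from the modified initial state.

Derivation:
t=0: [40, 7, 2, 19, 19, 35, 60, 22]
t=1: [16, 14, 53, 31, 34, 8, 50, 37]
t=2: [28, 25, 37, 52, 5, 12, 31, 8]
t=3: [47, 43, 11, 37, 8, 19, 52, 13]
t=4: [26, 20, 18, 9, 12, 31, 35, 21]
t=5: [45, 32, 32, 15, 18, 54, 7, 35]
t=6: [26, 55, 56, 26, 28, 40, 11, 6]
t=7: [45, 43, 44, 47, 47, 16, 19, 9]
t=8: [24, 20, 22, 27, 27, 26, 31, 15]
t=9: [43, 36, 39, 48, 48, 45, 54, 28]
t=10: [20, 8, 12, 28, 31, 24, 40, 48]
t=11: [35, 13, 20, 48, 53, 41, 16, 31]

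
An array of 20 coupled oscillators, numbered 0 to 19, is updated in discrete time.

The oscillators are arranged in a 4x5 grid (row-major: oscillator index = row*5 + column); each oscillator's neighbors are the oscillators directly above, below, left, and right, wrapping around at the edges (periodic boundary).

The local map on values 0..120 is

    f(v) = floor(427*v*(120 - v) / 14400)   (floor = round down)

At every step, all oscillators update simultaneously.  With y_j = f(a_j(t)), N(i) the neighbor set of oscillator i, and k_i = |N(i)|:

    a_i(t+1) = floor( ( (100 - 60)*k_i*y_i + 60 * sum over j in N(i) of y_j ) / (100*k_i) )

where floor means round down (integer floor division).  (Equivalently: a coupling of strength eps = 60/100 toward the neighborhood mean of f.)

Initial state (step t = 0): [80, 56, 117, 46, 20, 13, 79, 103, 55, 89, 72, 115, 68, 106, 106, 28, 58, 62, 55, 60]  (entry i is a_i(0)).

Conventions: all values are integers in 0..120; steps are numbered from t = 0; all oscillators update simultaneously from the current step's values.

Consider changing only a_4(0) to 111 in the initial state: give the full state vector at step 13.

Answer: [53, 53, 53, 53, 52, 51, 51, 51, 51, 51, 51, 53, 53, 51, 51, 53, 55, 55, 53, 53]
Key observation: This trace re-runs the system from the modified initial state.

Derivation:
t=0: [80, 56, 117, 46, 111, 13, 79, 103, 55, 89, 72, 115, 68, 106, 106, 28, 58, 62, 55, 60]
t=1: [75, 88, 58, 77, 68, 72, 70, 67, 83, 65, 67, 68, 74, 71, 67, 91, 88, 91, 95, 80]
t=2: [95, 92, 97, 94, 101, 102, 100, 102, 98, 102, 100, 100, 98, 96, 103, 88, 84, 85, 83, 91]
t=3: [68, 73, 69, 70, 63, 57, 60, 59, 62, 55, 60, 64, 65, 67, 59, 77, 81, 81, 82, 73]
t=4: [103, 101, 102, 102, 104, 105, 105, 105, 105, 106, 104, 104, 103, 103, 105, 99, 96, 96, 97, 100]
t=5: [52, 55, 55, 53, 50, 46, 47, 47, 47, 45, 49, 51, 52, 51, 48, 58, 62, 63, 61, 56]
t=6: [103, 104, 105, 104, 103, 101, 102, 102, 101, 100, 103, 103, 103, 103, 102, 105, 105, 105, 105, 104]
t=7: [50, 49, 48, 49, 51, 54, 53, 52, 54, 56, 51, 50, 50, 51, 53, 47, 47, 46, 47, 49]
t=8: [103, 102, 102, 103, 103, 104, 104, 103, 104, 105, 103, 103, 102, 103, 104, 102, 101, 101, 101, 102]
t=9: [51, 53, 53, 51, 50, 49, 50, 51, 49, 48, 50, 51, 52, 51, 49, 53, 54, 55, 54, 53]
t=10: [104, 104, 104, 104, 103, 103, 103, 103, 103, 102, 103, 103, 104, 103, 103, 104, 105, 105, 104, 104]
t=11: [49, 48, 48, 49, 50, 51, 50, 50, 51, 52, 50, 49, 49, 50, 51, 48, 47, 47, 48, 49]
t=12: [102, 102, 102, 102, 103, 103, 103, 103, 103, 103, 103, 102, 102, 103, 103, 102, 101, 101, 102, 102]
t=13: [53, 53, 53, 53, 52, 51, 51, 51, 51, 51, 51, 53, 53, 51, 51, 53, 55, 55, 53, 53]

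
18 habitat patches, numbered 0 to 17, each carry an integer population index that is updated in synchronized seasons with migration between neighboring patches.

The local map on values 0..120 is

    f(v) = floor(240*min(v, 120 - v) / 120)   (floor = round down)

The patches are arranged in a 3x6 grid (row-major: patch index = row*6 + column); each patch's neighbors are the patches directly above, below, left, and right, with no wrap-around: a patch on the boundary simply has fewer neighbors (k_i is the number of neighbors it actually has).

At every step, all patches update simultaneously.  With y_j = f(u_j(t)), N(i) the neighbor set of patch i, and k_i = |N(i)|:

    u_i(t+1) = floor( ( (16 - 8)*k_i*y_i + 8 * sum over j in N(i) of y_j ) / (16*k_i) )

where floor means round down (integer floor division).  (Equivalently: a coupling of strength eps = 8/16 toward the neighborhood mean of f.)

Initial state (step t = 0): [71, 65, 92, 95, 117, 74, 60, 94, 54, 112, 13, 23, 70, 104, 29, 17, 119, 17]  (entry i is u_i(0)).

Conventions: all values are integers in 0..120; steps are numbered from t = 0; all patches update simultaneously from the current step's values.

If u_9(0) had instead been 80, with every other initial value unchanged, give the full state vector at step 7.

Simulating step by step:
t=0: [71, 65, 92, 95, 117, 74, 60, 94, 54, 80, 13, 23, 70, 104, 29, 17, 119, 17]
t=1: [106, 89, 72, 48, 31, 59, 101, 72, 84, 67, 29, 48, 88, 51, 58, 40, 16, 29]
t=2: [39, 67, 86, 92, 76, 98, 50, 82, 87, 91, 66, 87, 67, 97, 100, 82, 48, 61]
t=3: [90, 90, 72, 63, 78, 60, 93, 77, 63, 67, 92, 78, 89, 60, 51, 70, 98, 99]
t=4: [58, 70, 96, 104, 90, 102, 61, 86, 105, 101, 67, 78, 74, 101, 106, 92, 55, 53]
t=5: [112, 88, 51, 40, 59, 54, 105, 69, 37, 47, 89, 83, 85, 50, 34, 57, 99, 101]
t=6: [31, 68, 87, 92, 100, 102, 46, 84, 82, 88, 72, 71, 67, 90, 82, 91, 56, 48]
t=7: [80, 85, 72, 56, 51, 52, 86, 77, 72, 67, 87, 87, 91, 72, 70, 71, 97, 100]

Answer: [80, 85, 72, 56, 51, 52, 86, 77, 72, 67, 87, 87, 91, 72, 70, 71, 97, 100]
Key observation: This trace re-runs the system from the modified initial state.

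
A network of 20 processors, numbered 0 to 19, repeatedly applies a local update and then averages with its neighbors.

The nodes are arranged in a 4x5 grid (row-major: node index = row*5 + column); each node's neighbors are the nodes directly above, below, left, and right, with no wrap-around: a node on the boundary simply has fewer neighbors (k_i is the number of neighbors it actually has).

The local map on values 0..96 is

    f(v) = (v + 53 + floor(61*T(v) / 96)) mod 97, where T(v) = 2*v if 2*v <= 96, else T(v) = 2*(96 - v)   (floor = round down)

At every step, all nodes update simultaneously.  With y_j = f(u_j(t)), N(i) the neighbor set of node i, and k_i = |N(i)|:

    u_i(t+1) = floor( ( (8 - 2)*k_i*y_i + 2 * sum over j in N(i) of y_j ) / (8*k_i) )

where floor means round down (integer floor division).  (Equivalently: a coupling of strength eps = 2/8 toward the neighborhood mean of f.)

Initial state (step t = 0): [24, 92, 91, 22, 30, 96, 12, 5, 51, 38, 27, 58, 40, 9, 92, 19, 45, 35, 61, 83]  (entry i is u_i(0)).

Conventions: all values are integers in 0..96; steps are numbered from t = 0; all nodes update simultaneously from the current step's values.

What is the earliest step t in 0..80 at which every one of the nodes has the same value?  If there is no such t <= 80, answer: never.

Answer: 8
Key observation: Synchronization is absorbing here: once all nodes are equal they stay equal, and step 8 is the first all-equal step.

Derivation:
t=0: [24, 92, 91, 22, 30, 96, 12, 5, 51, 38, 27, 58, 40, 9, 92, 19, 45, 35, 61, 83]  (not all equal)
t=1: [20, 51, 49, 15, 23, 47, 74, 63, 59, 43, 30, 59, 49, 68, 53, 81, 59, 40, 59, 55]  (not all equal)
t=2: [16, 58, 65, 76, 23, 53, 58, 60, 62, 50, 33, 59, 62, 59, 61, 52, 60, 50, 60, 62]  (not all equal)
t=3: [82, 64, 60, 53, 21, 62, 62, 61, 61, 58, 38, 59, 61, 61, 61, 58, 61, 63, 61, 61]  (not all equal)
t=4: [56, 59, 61, 57, 17, 58, 61, 61, 61, 56, 46, 60, 61, 61, 61, 59, 61, 60, 60, 61]  (not all equal)
t=5: [62, 61, 61, 64, 83, 61, 61, 61, 61, 64, 60, 60, 61, 61, 61, 61, 61, 61, 61, 61]  (not all equal)
t=6: [61, 61, 60, 59, 56, 61, 61, 61, 60, 59, 61, 61, 61, 61, 60, 61, 61, 61, 61, 61]  (not all equal)
t=7: [61, 61, 61, 61, 62, 61, 61, 61, 61, 61, 61, 61, 61, 61, 61, 61, 61, 61, 61, 61]  (not all equal)
t=8: [61, 61, 61, 61, 61, 61, 61, 61, 61, 61, 61, 61, 61, 61, 61, 61, 61, 61, 61, 61]  (all equal)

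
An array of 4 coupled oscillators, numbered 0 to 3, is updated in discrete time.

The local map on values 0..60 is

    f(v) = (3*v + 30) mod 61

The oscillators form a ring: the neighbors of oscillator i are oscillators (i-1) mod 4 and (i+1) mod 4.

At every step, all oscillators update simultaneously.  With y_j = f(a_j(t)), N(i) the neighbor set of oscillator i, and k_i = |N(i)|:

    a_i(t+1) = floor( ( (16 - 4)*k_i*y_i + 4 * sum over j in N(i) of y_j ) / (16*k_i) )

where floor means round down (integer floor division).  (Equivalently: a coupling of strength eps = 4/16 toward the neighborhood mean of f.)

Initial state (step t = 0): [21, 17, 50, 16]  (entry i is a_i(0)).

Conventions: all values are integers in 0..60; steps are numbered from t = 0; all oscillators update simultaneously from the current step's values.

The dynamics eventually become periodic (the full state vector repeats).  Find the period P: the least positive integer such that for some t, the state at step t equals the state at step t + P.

Answer: 10
Key observation: The state at step 41, [22, 16, 22, 16], reappears at step 51 — and no state repeats earlier — so the cycle the system enters has period 10.

Derivation:
t=0: [21, 17, 50, 16]
t=1: [28, 26, 48, 24]
t=2: [50, 48, 50, 43]
t=3: [54, 53, 54, 42]
t=4: [11, 6, 11, 27]
t=5: [13, 36, 13, 38]
t=6: [10, 14, 10, 18]
t=7: [49, 23, 49, 32]
t=8: [46, 42, 46, 16]
t=9: [40, 37, 40, 24]
t=10: [28, 21, 28, 37]
t=11: [46, 37, 46, 27]
t=12: [43, 25, 43, 49]
t=13: [40, 42, 40, 50]
t=14: [32, 32, 32, 50]
t=15: [10, 4, 10, 44]
t=16: [55, 46, 55, 45]
t=17: [20, 37, 20, 35]
t=18: [25, 21, 25, 17]
t=19: [39, 35, 39, 26]
t=20: [26, 16, 26, 41]
t=21: [41, 24, 41, 35]
t=22: [30, 38, 30, 17]
t=23: [49, 31, 49, 29]
t=24: [48, 14, 48, 55]
t=25: [41, 21, 41, 22]
t=26: [31, 31, 31, 34]
t=27: [2, 1, 2, 7]
t=28: [37, 33, 37, 47]
t=29: [21, 10, 21, 41]
t=30: [35, 53, 35, 31]
t=31: [10, 7, 10, 4]
t=32: [56, 53, 56, 46]
t=33: [17, 8, 17, 38]
t=34: [24, 45, 24, 21]
t=35: [40, 42, 40, 34]
t=36: [26, 32, 26, 14]
t=37: [37, 14, 37, 20]
t=38: [19, 13, 19, 26]
t=39: [26, 12, 26, 41]
t=40: [39, 15, 39, 35]
t=41: [22, 16, 22, 16]
t=42: [30, 21, 30, 21]
t=43: [52, 38, 52, 38]
t=44: [7, 17, 7, 17]
t=45: [43, 27, 43, 27]
t=46: [40, 46, 40, 46]
t=47: [32, 41, 32, 41]
t=48: [10, 24, 10, 24]
t=49: [55, 45, 55, 45]
t=50: [19, 35, 19, 35]
t=51: [22, 16, 22, 16]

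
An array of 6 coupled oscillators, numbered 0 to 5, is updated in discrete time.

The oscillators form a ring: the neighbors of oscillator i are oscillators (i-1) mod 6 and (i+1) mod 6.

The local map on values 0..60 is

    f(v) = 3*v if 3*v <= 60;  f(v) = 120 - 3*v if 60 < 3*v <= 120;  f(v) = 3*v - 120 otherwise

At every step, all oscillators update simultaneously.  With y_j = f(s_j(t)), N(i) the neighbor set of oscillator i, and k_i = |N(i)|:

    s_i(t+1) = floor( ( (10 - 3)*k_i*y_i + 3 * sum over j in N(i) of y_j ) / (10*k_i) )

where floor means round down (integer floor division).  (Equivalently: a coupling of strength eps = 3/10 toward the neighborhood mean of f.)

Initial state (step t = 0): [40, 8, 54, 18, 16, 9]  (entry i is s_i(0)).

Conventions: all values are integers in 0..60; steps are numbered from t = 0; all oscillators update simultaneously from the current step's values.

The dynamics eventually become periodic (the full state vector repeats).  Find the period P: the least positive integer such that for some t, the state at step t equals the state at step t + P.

Simulating step by step:
t=0: [40, 8, 54, 18, 16, 9]
t=1: [7, 23, 41, 51, 45, 26]
t=2: [28, 39, 14, 25, 21, 34]
t=3: [28, 13, 36, 46, 49, 26]
t=4: [37, 34, 16, 18, 27, 38]
t=5: [9, 21, 44, 50, 36, 11]
t=6: [32, 45, 21, 24, 17, 28]
t=7: [24, 22, 49, 49, 48, 36]
t=8: [43, 49, 31, 26, 22, 19]
t=9: [18, 24, 29, 41, 52, 49]
t=10: [49, 46, 30, 12, 29, 32]
t=11: [25, 21, 29, 34, 32, 25]
t=12: [46, 51, 34, 21, 26, 41]
t=13: [18, 28, 26, 48, 38, 11]
t=14: [48, 39, 38, 24, 12, 32]
t=15: [20, 6, 11, 39, 36, 25]
t=16: [51, 26, 26, 8, 15, 42]
t=17: [30, 40, 39, 29, 36, 15]
t=18: [27, 4, 7, 25, 20, 37]
t=19: [30, 17, 23, 43, 50, 21]
t=20: [37, 47, 44, 18, 30, 48]
t=21: [13, 17, 19, 44, 32, 22]
t=22: [43, 50, 49, 20, 26, 47]
t=23: [13, 26, 32, 52, 41, 22]
t=24: [41, 38, 28, 29, 15, 44]
t=25: [4, 10, 31, 35, 38, 15]
t=26: [19, 26, 25, 15, 13, 34]
t=27: [48, 44, 44, 44, 36, 27]
t=28: [24, 13, 12, 12, 16, 32]
t=29: [43, 39, 36, 37, 42, 31]
t=30: [10, 5, 10, 9, 9, 21]
t=31: [31, 19, 27, 27, 31, 48]
t=32: [31, 49, 41, 37, 28, 24]
t=33: [30, 23, 7, 12, 33, 43]
t=34: [30, 43, 27, 31, 21, 13]
t=35: [28, 16, 32, 33, 49, 40]
t=36: [32, 42, 27, 22, 22, 9]
t=37: [21, 13, 36, 51, 49, 30]
t=38: [50, 37, 19, 28, 28, 33]
t=39: [25, 19, 46, 39, 33, 24]
t=40: [47, 49, 21, 7, 22, 43]
t=41: [20, 30, 47, 31, 42, 17]
t=42: [54, 33, 23, 22, 15, 45]
t=43: [34, 28, 46, 52, 41, 23]
t=44: [25, 30, 23, 28, 15, 38]
t=45: [36, 35, 45, 39, 37, 17]
t=46: [18, 14, 13, 5, 14, 38]
t=47: [45, 43, 35, 22, 32, 18]
t=48: [19, 10, 19, 43, 33, 43]
t=49: [45, 38, 45, 18, 17, 18]
t=50: [19, 8, 19, 47, 51, 47]
t=51: [46, 33, 46, 28, 29, 28]
t=52: [21, 20, 21, 32, 33, 32]
t=53: [52, 59, 52, 28, 21, 28]
t=54: [39, 50, 39, 39, 50, 39]
t=55: [7, 21, 7, 7, 21, 7]
t=56: [26, 46, 26, 26, 46, 26]
t=57: [38, 25, 38, 38, 25, 38]
t=58: [11, 33, 11, 11, 33, 11]
t=59: [31, 24, 31, 31, 24, 31]
t=60: [30, 41, 30, 30, 41, 30]
t=61: [25, 11, 25, 25, 11, 25]
t=62: [43, 36, 43, 43, 36, 43]
t=63: [9, 11, 9, 9, 11, 9]
t=64: [27, 31, 27, 27, 31, 27]
t=65: [37, 30, 37, 37, 30, 37]
t=66: [12, 23, 12, 12, 23, 12]
t=67: [38, 46, 38, 38, 46, 38]
t=68: [7, 14, 7, 7, 14, 7]
t=69: [24, 35, 24, 24, 35, 24]
t=70: [43, 24, 43, 43, 24, 43]
t=71: [14, 36, 14, 14, 36, 14]
t=72: [37, 21, 37, 37, 21, 37]
t=73: [16, 42, 16, 16, 42, 16]
t=74: [41, 18, 41, 41, 18, 41]
t=75: [10, 38, 10, 10, 38, 10]
t=76: [26, 13, 26, 26, 13, 26]
t=77: [41, 39, 41, 41, 39, 41]
t=78: [3, 3, 3, 3, 3, 3]
t=79: [9, 9, 9, 9, 9, 9]
t=80: [27, 27, 27, 27, 27, 27]
t=81: [39, 39, 39, 39, 39, 39]
t=82: [3, 3, 3, 3, 3, 3]

Answer: 4
Key observation: The state at step 78, [3, 3, 3, 3, 3, 3], reappears at step 82 — and no state repeats earlier — so the cycle the system enters has period 4.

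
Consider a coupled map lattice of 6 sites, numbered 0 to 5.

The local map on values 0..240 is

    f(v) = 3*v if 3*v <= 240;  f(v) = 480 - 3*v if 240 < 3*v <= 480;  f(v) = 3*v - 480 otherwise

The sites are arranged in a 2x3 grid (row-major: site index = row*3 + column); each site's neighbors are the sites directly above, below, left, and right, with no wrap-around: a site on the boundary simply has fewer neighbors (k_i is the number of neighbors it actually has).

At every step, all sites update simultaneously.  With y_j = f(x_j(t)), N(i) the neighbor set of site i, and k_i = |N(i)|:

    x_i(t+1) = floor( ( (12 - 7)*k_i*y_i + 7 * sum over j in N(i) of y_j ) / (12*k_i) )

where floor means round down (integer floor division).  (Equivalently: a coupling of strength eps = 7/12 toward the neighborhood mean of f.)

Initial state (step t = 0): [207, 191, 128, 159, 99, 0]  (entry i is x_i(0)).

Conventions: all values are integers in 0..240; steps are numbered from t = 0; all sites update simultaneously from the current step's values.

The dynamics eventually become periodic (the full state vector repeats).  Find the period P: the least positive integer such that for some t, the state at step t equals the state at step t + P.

Answer: 4
Key observation: The state at step 56, [24, 25, 24, 24, 25, 24], reappears at step 60 — and no state repeats earlier — so the cycle the system enters has period 4.

Derivation:
t=0: [207, 191, 128, 159, 99, 0]
t=1: [86, 120, 67, 95, 94, 81]
t=2: [184, 170, 187, 203, 189, 215]
t=3: [76, 59, 90, 100, 99, 117]
t=4: [199, 194, 176, 194, 170, 168]
t=5: [108, 80, 56, 85, 56, 32]
t=6: [200, 195, 168, 188, 179, 138]
t=7: [105, 82, 59, 86, 73, 51]
t=8: [201, 206, 186, 204, 209, 179]
t=9: [130, 125, 89, 133, 124, 89]
t=10: [91, 123, 181, 91, 122, 182]
t=11: [179, 120, 77, 179, 122, 79]
t=12: [75, 128, 200, 73, 128, 199]
t=13: [185, 125, 112, 184, 124, 111]
t=14: [82, 107, 133, 83, 108, 134]
t=15: [211, 157, 102, 210, 156, 101]
t=16: [110, 69, 126, 110, 70, 128]
t=17: [166, 176, 130, 167, 175, 131]
t=18: [27, 49, 76, 27, 49, 75]
t=19: [100, 149, 203, 100, 149, 203]
t=20: [137, 80, 101, 137, 80, 101]
t=21: [118, 194, 195, 118, 194, 195]
t=22: [119, 107, 104, 119, 107, 104]
t=23: [133, 153, 165, 133, 153, 165]
t=24: [63, 31, 16, 63, 31, 16]
t=25: [161, 102, 61, 161, 102, 61]
t=26: [52, 142, 180, 52, 142, 180]
t=27: [126, 75, 58, 126, 75, 58]
t=28: [137, 191, 188, 137, 191, 188]
t=29: [76, 86, 86, 76, 86, 86]
t=30: [226, 223, 222, 226, 223, 222]
t=31: [195, 190, 186, 195, 190, 186]
t=32: [100, 90, 81, 100, 90, 81]
t=33: [188, 209, 229, 188, 209, 229]
t=34: [102, 146, 189, 102, 146, 189]
t=35: [135, 76, 73, 135, 76, 73]
t=36: [119, 196, 221, 119, 196, 221]
t=37: [118, 125, 161, 118, 125, 161]
t=38: [119, 89, 32, 119, 89, 32]
t=39: [149, 172, 130, 149, 172, 130]
t=40: [33, 45, 74, 33, 45, 74]
t=41: [109, 144, 196, 109, 144, 196]
t=42: [122, 80, 90, 122, 80, 90]
t=43: [150, 209, 218, 150, 209, 218]
t=44: [64, 129, 166, 64, 129, 166]
t=45: [163, 97, 39, 163, 97, 39]
t=46: [61, 140, 138, 61, 140, 138]
t=47: [147, 85, 64, 147, 85, 64]
t=48: [93, 182, 201, 93, 182, 201]
t=49: [161, 103, 106, 161, 103, 106]
t=50: [52, 136, 164, 52, 136, 164]
t=51: [131, 76, 29, 131, 76, 29]
t=52: [128, 173, 128, 128, 173, 128]
t=53: [79, 61, 79, 79, 61, 79]
t=54: [221, 204, 221, 221, 204, 221]
t=55: [168, 151, 168, 168, 151, 168]
t=56: [24, 25, 24, 24, 25, 24]
t=57: [72, 73, 72, 72, 73, 72]
t=58: [216, 217, 216, 216, 217, 216]
t=59: [168, 169, 168, 168, 169, 168]
t=60: [24, 25, 24, 24, 25, 24]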